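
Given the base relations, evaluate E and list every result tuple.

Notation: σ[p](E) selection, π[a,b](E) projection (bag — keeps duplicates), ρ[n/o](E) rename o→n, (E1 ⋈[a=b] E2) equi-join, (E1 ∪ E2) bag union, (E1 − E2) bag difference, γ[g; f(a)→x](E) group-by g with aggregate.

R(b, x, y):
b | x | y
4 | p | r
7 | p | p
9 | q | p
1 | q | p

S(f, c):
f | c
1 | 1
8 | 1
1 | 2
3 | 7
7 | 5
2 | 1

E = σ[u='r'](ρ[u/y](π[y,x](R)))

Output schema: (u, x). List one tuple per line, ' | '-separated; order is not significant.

Per-node cardinality:
  R → 4
  π[y,x](R) → 4
  ρ[u/y](π[y,x](R)) → 4
  σ[u='r'](ρ[u/y](π[y,x](R))) → 1

== RESULT ==
u | x
r | p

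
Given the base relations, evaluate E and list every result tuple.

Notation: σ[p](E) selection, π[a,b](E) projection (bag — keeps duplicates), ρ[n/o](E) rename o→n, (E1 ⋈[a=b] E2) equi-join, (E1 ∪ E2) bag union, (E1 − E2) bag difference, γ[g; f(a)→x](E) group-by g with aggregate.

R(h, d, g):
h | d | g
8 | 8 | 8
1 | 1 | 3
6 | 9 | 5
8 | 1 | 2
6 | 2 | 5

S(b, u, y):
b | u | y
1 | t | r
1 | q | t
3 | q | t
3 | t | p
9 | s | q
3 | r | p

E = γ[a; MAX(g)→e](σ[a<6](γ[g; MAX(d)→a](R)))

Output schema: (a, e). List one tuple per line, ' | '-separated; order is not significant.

Row counts bottom-up:
  R → 5
  γ[g; MAX(d)→a](R) → 4
  σ[a<6](γ[g; MAX(d)→a](R)) → 2
  γ[a; MAX(g)→e](σ[a<6](γ[g; MAX(d)→a](R))) → 1

== RESULT ==
a | e
1 | 3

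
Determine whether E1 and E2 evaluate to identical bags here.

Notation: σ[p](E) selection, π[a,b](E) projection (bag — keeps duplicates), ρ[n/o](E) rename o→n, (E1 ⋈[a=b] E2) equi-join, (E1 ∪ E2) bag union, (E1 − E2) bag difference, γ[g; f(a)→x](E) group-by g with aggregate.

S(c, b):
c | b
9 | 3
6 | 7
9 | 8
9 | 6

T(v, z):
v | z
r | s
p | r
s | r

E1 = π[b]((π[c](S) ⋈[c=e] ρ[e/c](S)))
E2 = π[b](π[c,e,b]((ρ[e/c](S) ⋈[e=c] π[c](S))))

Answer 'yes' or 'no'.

E1 subexpression sizes:
  S → 4
  π[c](S) → 4
  S → 4
  ρ[e/c](S) → 4
  (π[c](S) ⋈[c=e] ρ[e/c](S)) → 10
  π[b]((π[c](S) ⋈[c=e] ρ[e/c](S))) → 10
E2 subexpression sizes:
  S → 4
  ρ[e/c](S) → 4
  S → 4
  π[c](S) → 4
  (ρ[e/c](S) ⋈[e=c] π[c](S)) → 10
  π[c,e,b]((ρ[e/c](S) ⋈[e=c] π[c](S))) → 10
  π[b](π[c,e,b]((ρ[e/c](S) ⋈[e=c] π[c](S)))) → 10

E1 and E2 produce the same multiset:
b
3
3
3
6
6
6
7
8
8
8

yes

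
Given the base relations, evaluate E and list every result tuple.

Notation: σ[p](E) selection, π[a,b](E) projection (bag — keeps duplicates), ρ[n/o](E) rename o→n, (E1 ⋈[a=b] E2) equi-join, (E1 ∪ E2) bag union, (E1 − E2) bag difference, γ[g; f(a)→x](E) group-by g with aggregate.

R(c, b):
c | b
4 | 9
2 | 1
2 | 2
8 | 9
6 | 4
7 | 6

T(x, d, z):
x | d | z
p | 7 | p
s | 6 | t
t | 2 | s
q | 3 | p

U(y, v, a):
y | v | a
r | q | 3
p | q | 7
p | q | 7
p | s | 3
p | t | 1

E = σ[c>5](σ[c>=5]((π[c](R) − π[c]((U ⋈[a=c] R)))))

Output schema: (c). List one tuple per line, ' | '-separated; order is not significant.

Stepwise |·|:
  R → 6
  π[c](R) → 6
  U → 5
  R → 6
  (U ⋈[a=c] R) → 2
  π[c]((U ⋈[a=c] R)) → 2
  (π[c](R) − π[c]((U ⋈[a=c] R))) → 5
  σ[c>=5]((π[c](R) − π[c]((U ⋈[a=c] R)))) → 2
  σ[c>5](σ[c>=5]((π[c](R) − π[c]((U ⋈[a=c] R))))) → 2

== RESULT ==
c
6
8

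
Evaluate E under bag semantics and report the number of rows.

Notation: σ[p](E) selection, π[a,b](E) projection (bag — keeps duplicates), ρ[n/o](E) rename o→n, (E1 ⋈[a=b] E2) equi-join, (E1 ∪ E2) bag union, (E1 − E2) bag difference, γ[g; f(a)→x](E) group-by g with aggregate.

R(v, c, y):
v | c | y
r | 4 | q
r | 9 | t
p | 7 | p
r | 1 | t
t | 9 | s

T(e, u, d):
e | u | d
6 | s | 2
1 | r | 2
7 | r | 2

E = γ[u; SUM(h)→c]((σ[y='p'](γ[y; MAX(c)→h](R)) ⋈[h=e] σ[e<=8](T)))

Subexpression sizes:
  R → 5
  γ[y; MAX(c)→h](R) → 4
  σ[y='p'](γ[y; MAX(c)→h](R)) → 1
  T → 3
  σ[e<=8](T) → 3
  (σ[y='p'](γ[y; MAX(c)→h](R)) ⋈[h=e] σ[e<=8](T)) → 1
  γ[u; SUM(h)→c]((σ[y='p'](γ[y; MAX(c)→h](R)) ⋈[h=e] σ[e<=8](T))) → 1

|E| = 1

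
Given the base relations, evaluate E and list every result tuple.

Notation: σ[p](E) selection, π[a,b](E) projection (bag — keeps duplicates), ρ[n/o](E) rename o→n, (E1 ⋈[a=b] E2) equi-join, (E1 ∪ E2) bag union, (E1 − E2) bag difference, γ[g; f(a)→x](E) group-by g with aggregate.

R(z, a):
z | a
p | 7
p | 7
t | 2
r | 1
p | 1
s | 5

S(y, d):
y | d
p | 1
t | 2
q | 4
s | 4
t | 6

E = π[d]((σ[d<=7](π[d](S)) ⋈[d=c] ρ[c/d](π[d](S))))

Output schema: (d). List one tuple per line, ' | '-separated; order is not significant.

Per-node cardinality:
  S → 5
  π[d](S) → 5
  σ[d<=7](π[d](S)) → 5
  S → 5
  π[d](S) → 5
  ρ[c/d](π[d](S)) → 5
  (σ[d<=7](π[d](S)) ⋈[d=c] ρ[c/d](π[d](S))) → 7
  π[d]((σ[d<=7](π[d](S)) ⋈[d=c] ρ[c/d](π[d](S)))) → 7

== RESULT ==
d
1
2
4
4
4
4
6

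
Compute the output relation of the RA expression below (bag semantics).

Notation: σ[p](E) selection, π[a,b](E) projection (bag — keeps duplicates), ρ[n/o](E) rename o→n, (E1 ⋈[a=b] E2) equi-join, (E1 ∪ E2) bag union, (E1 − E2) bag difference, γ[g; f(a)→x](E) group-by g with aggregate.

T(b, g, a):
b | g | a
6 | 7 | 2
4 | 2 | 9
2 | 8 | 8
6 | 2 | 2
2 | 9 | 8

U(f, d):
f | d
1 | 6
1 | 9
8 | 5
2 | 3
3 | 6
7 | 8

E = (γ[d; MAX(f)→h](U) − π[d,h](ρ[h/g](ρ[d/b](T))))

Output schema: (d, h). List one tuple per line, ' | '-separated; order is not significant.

Stepwise |·|:
  U → 6
  γ[d; MAX(f)→h](U) → 5
  T → 5
  ρ[d/b](T) → 5
  ρ[h/g](ρ[d/b](T)) → 5
  π[d,h](ρ[h/g](ρ[d/b](T))) → 5
  (γ[d; MAX(f)→h](U) − π[d,h](ρ[h/g](ρ[d/b](T)))) → 5

== RESULT ==
d | h
3 | 2
5 | 8
6 | 3
8 | 7
9 | 1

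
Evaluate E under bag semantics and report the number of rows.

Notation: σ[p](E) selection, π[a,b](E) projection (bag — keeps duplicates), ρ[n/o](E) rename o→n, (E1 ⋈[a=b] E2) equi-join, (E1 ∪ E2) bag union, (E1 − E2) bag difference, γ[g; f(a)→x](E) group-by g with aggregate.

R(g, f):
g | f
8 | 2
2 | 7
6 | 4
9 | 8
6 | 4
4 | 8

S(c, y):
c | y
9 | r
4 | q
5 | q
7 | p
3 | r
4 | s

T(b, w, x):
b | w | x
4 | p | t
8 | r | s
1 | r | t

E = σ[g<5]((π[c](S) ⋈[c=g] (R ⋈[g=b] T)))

Stepwise |·|:
  S → 6
  π[c](S) → 6
  R → 6
  T → 3
  (R ⋈[g=b] T) → 2
  (π[c](S) ⋈[c=g] (R ⋈[g=b] T)) → 2
  σ[g<5]((π[c](S) ⋈[c=g] (R ⋈[g=b] T))) → 2

|E| = 2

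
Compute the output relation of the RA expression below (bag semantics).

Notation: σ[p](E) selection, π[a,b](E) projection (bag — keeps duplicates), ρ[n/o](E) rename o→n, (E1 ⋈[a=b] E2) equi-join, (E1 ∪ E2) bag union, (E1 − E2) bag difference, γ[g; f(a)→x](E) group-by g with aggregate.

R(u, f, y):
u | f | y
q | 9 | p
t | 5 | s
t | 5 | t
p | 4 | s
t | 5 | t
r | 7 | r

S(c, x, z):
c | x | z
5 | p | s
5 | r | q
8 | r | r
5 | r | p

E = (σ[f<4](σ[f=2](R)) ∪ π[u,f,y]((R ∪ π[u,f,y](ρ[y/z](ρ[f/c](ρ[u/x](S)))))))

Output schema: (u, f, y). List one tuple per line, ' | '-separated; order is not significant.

Per-node cardinality:
  R → 6
  σ[f=2](R) → 0
  σ[f<4](σ[f=2](R)) → 0
  R → 6
  S → 4
  ρ[u/x](S) → 4
  ρ[f/c](ρ[u/x](S)) → 4
  ρ[y/z](ρ[f/c](ρ[u/x](S))) → 4
  π[u,f,y](ρ[y/z](ρ[f/c](ρ[u/x](S)))) → 4
  (R ∪ π[u,f,y](ρ[y/z](ρ[f/c](ρ[u/x](S))))) → 10
  π[u,f,y]((R ∪ π[u,f,y](ρ[y/z](ρ[f/c](ρ[u/x](S)))))) → 10
  (σ[f<4](σ[f=2](R)) ∪ π[u,f,y]((R ∪ π[u,f,y](ρ[y/z](ρ[f/c](ρ[u/x](S))))))) → 10

== RESULT ==
u | f | y
p | 4 | s
p | 5 | s
q | 9 | p
r | 5 | p
r | 5 | q
r | 7 | r
r | 8 | r
t | 5 | s
t | 5 | t
t | 5 | t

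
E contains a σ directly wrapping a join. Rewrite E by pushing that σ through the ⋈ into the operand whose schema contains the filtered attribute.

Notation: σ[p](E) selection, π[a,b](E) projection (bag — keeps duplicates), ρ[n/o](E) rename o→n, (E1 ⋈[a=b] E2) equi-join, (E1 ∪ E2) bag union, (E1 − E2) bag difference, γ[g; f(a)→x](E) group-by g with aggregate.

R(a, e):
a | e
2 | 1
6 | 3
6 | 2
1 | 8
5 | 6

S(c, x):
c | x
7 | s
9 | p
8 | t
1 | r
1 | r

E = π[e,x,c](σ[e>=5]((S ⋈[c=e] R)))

σ filters on e, owned by the right side.
E' = π[e,x,c]((S ⋈[c=e] σ[e>=5](R)))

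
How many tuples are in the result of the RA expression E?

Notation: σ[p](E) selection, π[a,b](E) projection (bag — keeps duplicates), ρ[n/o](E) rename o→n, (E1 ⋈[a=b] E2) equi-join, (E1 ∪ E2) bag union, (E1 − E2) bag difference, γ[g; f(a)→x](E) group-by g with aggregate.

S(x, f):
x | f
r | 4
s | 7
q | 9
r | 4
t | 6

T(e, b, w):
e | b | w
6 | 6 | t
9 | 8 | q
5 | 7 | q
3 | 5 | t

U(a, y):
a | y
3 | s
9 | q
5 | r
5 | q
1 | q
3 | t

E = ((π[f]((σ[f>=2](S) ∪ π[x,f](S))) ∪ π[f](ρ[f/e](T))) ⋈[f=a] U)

Stepwise |·|:
  S → 5
  σ[f>=2](S) → 5
  S → 5
  π[x,f](S) → 5
  (σ[f>=2](S) ∪ π[x,f](S)) → 10
  π[f]((σ[f>=2](S) ∪ π[x,f](S))) → 10
  T → 4
  ρ[f/e](T) → 4
  π[f](ρ[f/e](T)) → 4
  (π[f]((σ[f>=2](S) ∪ π[x,f](S))) ∪ π[f](ρ[f/e](T))) → 14
  U → 6
  ((π[f]((σ[f>=2](S) ∪ π[x,f](S))) ∪ π[f](ρ[f/e](T))) ⋈[f=a] U) → 7

|E| = 7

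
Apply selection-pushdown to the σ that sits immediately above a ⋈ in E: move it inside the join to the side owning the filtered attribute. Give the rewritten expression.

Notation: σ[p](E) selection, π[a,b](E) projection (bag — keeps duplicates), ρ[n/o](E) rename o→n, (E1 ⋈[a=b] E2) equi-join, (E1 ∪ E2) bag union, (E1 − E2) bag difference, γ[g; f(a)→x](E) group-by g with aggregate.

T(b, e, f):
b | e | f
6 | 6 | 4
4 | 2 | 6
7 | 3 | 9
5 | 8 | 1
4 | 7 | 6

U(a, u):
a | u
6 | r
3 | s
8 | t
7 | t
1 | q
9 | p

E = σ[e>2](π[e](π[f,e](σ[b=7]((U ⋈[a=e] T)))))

σ filters on b, owned by the right side.
E' = σ[e>2](π[e](π[f,e]((U ⋈[a=e] σ[b=7](T)))))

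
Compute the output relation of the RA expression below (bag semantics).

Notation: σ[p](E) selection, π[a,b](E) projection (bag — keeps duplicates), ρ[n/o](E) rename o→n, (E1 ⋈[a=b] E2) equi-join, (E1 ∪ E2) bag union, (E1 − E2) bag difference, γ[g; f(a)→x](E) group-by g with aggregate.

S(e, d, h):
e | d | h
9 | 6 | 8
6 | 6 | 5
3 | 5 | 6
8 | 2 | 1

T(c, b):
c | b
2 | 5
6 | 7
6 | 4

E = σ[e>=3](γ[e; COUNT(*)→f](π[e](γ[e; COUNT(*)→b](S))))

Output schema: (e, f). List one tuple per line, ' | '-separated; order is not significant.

Row counts bottom-up:
  S → 4
  γ[e; COUNT(*)→b](S) → 4
  π[e](γ[e; COUNT(*)→b](S)) → 4
  γ[e; COUNT(*)→f](π[e](γ[e; COUNT(*)→b](S))) → 4
  σ[e>=3](γ[e; COUNT(*)→f](π[e](γ[e; COUNT(*)→b](S)))) → 4

== RESULT ==
e | f
3 | 1
6 | 1
8 | 1
9 | 1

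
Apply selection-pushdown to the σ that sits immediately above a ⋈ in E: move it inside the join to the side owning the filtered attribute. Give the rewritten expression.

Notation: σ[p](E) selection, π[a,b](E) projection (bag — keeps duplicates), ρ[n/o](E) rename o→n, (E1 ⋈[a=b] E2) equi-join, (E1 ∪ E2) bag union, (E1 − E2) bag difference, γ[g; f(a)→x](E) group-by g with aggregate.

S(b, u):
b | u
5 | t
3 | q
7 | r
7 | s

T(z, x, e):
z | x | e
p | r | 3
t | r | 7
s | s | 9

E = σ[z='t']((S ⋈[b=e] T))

σ filters on z, owned by the right side.
E' = (S ⋈[b=e] σ[z='t'](T))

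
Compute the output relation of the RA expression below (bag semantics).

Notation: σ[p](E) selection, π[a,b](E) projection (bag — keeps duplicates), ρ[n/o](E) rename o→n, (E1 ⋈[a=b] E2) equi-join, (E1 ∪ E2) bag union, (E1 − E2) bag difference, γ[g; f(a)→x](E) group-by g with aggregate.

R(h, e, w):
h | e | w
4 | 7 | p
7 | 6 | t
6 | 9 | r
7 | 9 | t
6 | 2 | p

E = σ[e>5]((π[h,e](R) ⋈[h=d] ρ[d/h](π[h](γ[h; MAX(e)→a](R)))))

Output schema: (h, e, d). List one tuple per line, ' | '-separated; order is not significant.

Per-node cardinality:
  R → 5
  π[h,e](R) → 5
  R → 5
  γ[h; MAX(e)→a](R) → 3
  π[h](γ[h; MAX(e)→a](R)) → 3
  ρ[d/h](π[h](γ[h; MAX(e)→a](R))) → 3
  (π[h,e](R) ⋈[h=d] ρ[d/h](π[h](γ[h; MAX(e)→a](R)))) → 5
  σ[e>5]((π[h,e](R) ⋈[h=d] ρ[d/h](π[h](γ[h; MAX(e)→a](R))))) → 4

== RESULT ==
h | e | d
4 | 7 | 4
6 | 9 | 6
7 | 6 | 7
7 | 9 | 7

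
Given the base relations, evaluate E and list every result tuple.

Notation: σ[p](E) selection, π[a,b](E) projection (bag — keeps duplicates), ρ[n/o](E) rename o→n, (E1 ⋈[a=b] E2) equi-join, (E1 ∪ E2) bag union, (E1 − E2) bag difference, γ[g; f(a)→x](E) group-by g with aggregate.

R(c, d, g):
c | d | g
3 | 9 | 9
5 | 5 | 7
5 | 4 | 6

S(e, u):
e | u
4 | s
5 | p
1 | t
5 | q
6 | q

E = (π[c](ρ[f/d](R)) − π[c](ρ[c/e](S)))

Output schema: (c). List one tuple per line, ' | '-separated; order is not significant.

Stepwise |·|:
  R → 3
  ρ[f/d](R) → 3
  π[c](ρ[f/d](R)) → 3
  S → 5
  ρ[c/e](S) → 5
  π[c](ρ[c/e](S)) → 5
  (π[c](ρ[f/d](R)) − π[c](ρ[c/e](S))) → 1

== RESULT ==
c
3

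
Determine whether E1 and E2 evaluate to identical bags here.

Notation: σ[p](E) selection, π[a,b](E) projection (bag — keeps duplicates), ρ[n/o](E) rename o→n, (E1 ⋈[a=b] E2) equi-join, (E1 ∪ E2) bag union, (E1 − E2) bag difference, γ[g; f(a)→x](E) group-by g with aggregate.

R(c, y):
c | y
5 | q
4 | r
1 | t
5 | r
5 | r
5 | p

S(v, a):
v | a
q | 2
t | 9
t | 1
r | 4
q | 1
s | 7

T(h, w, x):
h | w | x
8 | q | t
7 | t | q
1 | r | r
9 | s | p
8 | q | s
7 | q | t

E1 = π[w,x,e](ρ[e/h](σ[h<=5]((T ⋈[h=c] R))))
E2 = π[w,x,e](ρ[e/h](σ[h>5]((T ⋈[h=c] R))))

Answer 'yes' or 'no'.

E1 per-node cardinality:
  T → 6
  R → 6
  (T ⋈[h=c] R) → 1
  σ[h<=5]((T ⋈[h=c] R)) → 1
  ρ[e/h](σ[h<=5]((T ⋈[h=c] R))) → 1
  π[w,x,e](ρ[e/h](σ[h<=5]((T ⋈[h=c] R)))) → 1
E2 per-node cardinality:
  T → 6
  R → 6
  (T ⋈[h=c] R) → 1
  σ[h>5]((T ⋈[h=c] R)) → 0
  ρ[e/h](σ[h>5]((T ⋈[h=c] R))) → 0
  π[w,x,e](ρ[e/h](σ[h>5]((T ⋈[h=c] R)))) → 0

E1 result:
w | x | e
r | r | 1
E2 result:
w | x | e
(0 rows)
Witness: ('r', 'r', 1) appears 1× in E1 but 0× in E2.

no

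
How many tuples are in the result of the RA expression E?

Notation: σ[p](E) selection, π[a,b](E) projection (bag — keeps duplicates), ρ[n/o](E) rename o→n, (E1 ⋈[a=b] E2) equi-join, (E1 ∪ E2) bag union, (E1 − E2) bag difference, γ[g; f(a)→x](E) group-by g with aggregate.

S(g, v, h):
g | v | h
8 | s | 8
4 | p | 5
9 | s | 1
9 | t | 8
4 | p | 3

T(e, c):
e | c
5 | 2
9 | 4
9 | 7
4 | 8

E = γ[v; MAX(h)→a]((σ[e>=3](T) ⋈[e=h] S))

Stepwise |·|:
  T → 4
  σ[e>=3](T) → 4
  S → 5
  (σ[e>=3](T) ⋈[e=h] S) → 1
  γ[v; MAX(h)→a]((σ[e>=3](T) ⋈[e=h] S)) → 1

|E| = 1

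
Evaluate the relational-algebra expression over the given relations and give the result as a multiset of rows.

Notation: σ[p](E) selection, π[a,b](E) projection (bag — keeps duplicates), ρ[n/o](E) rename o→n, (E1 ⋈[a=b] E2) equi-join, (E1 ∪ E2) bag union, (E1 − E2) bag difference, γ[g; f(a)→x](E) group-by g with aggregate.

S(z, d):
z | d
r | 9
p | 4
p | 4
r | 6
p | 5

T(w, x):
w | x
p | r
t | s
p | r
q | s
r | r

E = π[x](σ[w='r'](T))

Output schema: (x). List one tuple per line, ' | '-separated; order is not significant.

Stepwise |·|:
  T → 5
  σ[w='r'](T) → 1
  π[x](σ[w='r'](T)) → 1

== RESULT ==
x
r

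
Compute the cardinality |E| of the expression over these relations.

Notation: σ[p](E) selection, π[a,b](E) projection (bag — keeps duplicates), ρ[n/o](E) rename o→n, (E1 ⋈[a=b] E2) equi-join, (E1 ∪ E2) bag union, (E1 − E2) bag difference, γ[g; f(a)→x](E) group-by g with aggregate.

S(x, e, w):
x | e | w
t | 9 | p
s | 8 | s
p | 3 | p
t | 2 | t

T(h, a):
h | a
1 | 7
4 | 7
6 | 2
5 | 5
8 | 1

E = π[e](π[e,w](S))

Row counts bottom-up:
  S → 4
  π[e,w](S) → 4
  π[e](π[e,w](S)) → 4

|E| = 4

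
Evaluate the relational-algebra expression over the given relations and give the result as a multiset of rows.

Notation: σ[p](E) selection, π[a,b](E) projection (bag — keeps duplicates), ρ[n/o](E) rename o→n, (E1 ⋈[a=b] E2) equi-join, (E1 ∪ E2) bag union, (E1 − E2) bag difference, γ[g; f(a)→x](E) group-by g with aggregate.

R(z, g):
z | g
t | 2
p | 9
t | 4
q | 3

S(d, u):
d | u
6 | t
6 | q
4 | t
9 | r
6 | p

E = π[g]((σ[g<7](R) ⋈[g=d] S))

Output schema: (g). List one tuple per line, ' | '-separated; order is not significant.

Row counts bottom-up:
  R → 4
  σ[g<7](R) → 3
  S → 5
  (σ[g<7](R) ⋈[g=d] S) → 1
  π[g]((σ[g<7](R) ⋈[g=d] S)) → 1

== RESULT ==
g
4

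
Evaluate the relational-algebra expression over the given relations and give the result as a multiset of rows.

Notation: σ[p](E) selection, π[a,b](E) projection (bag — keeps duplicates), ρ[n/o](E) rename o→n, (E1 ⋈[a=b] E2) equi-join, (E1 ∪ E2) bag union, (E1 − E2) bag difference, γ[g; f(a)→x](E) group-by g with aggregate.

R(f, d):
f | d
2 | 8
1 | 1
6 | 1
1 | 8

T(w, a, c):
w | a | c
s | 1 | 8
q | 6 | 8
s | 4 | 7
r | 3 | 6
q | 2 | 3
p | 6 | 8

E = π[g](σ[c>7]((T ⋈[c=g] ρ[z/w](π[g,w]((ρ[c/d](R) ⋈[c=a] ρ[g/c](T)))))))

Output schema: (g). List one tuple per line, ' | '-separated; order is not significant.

Stepwise |·|:
  T → 6
  R → 4
  ρ[c/d](R) → 4
  T → 6
  ρ[g/c](T) → 6
  (ρ[c/d](R) ⋈[c=a] ρ[g/c](T)) → 2
  π[g,w]((ρ[c/d](R) ⋈[c=a] ρ[g/c](T))) → 2
  ρ[z/w](π[g,w]((ρ[c/d](R) ⋈[c=a] ρ[g/c](T)))) → 2
  (T ⋈[c=g] ρ[z/w](π[g,w]((ρ[c/d](R) ⋈[c=a] ρ[g/c](T))))) → 6
  σ[c>7]((T ⋈[c=g] ρ[z/w](π[g,w]((ρ[c/d](R) ⋈[c=a] ρ[g/c](T)))))) → 6
  π[g](σ[c>7]((T ⋈[c=g] ρ[z/w](π[g,w]((ρ[c/d](R) ⋈[c=a] ρ[g/c](T))))))) → 6

== RESULT ==
g
8
8
8
8
8
8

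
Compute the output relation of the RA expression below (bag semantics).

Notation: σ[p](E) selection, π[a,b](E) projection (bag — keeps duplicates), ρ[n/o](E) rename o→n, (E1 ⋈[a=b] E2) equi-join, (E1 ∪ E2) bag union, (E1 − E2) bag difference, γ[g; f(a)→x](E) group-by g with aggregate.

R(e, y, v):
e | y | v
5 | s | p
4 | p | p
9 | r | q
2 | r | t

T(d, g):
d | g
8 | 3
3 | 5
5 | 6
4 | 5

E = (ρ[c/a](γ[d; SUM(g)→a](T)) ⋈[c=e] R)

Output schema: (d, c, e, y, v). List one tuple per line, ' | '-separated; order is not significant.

Stepwise |·|:
  T → 4
  γ[d; SUM(g)→a](T) → 4
  ρ[c/a](γ[d; SUM(g)→a](T)) → 4
  R → 4
  (ρ[c/a](γ[d; SUM(g)→a](T)) ⋈[c=e] R) → 2

== RESULT ==
d | c | e | y | v
3 | 5 | 5 | s | p
4 | 5 | 5 | s | p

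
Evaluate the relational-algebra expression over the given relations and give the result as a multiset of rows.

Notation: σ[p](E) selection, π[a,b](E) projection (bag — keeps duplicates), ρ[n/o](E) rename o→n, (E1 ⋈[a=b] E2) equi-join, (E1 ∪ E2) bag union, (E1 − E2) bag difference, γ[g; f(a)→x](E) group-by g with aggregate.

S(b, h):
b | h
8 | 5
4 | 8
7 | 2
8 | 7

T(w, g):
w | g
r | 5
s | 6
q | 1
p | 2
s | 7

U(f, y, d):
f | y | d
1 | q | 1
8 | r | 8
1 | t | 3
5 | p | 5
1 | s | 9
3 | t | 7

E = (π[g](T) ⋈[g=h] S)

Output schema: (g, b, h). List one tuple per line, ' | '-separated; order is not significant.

Row counts bottom-up:
  T → 5
  π[g](T) → 5
  S → 4
  (π[g](T) ⋈[g=h] S) → 3

== RESULT ==
g | b | h
2 | 7 | 2
5 | 8 | 5
7 | 8 | 7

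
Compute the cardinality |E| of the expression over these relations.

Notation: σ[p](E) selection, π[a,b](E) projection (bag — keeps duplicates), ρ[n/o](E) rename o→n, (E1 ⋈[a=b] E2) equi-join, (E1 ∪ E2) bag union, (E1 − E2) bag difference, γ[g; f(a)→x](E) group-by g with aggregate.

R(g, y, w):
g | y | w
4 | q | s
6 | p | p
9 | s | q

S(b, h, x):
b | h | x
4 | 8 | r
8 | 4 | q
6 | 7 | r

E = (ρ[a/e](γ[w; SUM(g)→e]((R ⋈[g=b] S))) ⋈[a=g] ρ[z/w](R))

Row counts bottom-up:
  R → 3
  S → 3
  (R ⋈[g=b] S) → 2
  γ[w; SUM(g)→e]((R ⋈[g=b] S)) → 2
  ρ[a/e](γ[w; SUM(g)→e]((R ⋈[g=b] S))) → 2
  R → 3
  ρ[z/w](R) → 3
  (ρ[a/e](γ[w; SUM(g)→e]((R ⋈[g=b] S))) ⋈[a=g] ρ[z/w](R)) → 2

|E| = 2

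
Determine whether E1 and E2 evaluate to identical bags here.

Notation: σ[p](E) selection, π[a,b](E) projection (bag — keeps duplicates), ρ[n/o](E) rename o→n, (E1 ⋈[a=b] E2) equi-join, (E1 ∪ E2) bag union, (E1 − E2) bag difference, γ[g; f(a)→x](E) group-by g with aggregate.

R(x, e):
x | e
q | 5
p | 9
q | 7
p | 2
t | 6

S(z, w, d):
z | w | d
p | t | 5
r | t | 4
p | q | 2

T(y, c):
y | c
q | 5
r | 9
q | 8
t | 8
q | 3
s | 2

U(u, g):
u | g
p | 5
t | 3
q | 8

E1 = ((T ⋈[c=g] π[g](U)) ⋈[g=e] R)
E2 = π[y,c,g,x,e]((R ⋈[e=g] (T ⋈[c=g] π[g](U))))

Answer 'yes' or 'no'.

E1 row counts bottom-up:
  T → 6
  U → 3
  π[g](U) → 3
  (T ⋈[c=g] π[g](U)) → 4
  R → 5
  ((T ⋈[c=g] π[g](U)) ⋈[g=e] R) → 1
E2 row counts bottom-up:
  R → 5
  T → 6
  U → 3
  π[g](U) → 3
  (T ⋈[c=g] π[g](U)) → 4
  (R ⋈[e=g] (T ⋈[c=g] π[g](U))) → 1
  π[y,c,g,x,e]((R ⋈[e=g] (T ⋈[c=g] π[g](U)))) → 1

E1 and E2 produce the same multiset:
y | c | g | x | e
q | 5 | 5 | q | 5

yes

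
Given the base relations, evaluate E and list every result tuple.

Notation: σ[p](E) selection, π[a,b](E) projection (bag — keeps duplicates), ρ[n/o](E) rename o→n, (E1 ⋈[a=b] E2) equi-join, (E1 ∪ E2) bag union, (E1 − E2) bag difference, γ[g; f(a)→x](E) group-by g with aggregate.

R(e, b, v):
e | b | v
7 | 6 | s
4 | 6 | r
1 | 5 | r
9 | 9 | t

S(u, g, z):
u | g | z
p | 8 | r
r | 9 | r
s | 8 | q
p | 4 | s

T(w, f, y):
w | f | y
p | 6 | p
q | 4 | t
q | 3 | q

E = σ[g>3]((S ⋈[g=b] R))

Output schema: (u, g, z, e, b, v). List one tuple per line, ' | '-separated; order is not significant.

Stepwise |·|:
  S → 4
  R → 4
  (S ⋈[g=b] R) → 1
  σ[g>3]((S ⋈[g=b] R)) → 1

== RESULT ==
u | g | z | e | b | v
r | 9 | r | 9 | 9 | t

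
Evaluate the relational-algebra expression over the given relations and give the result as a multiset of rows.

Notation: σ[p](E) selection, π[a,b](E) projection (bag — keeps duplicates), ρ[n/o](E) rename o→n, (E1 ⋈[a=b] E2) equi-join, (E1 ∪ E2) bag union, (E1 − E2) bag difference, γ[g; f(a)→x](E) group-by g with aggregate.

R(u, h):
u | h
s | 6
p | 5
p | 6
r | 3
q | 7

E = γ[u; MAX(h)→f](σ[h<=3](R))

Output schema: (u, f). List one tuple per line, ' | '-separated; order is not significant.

Subexpression sizes:
  R → 5
  σ[h<=3](R) → 1
  γ[u; MAX(h)→f](σ[h<=3](R)) → 1

== RESULT ==
u | f
r | 3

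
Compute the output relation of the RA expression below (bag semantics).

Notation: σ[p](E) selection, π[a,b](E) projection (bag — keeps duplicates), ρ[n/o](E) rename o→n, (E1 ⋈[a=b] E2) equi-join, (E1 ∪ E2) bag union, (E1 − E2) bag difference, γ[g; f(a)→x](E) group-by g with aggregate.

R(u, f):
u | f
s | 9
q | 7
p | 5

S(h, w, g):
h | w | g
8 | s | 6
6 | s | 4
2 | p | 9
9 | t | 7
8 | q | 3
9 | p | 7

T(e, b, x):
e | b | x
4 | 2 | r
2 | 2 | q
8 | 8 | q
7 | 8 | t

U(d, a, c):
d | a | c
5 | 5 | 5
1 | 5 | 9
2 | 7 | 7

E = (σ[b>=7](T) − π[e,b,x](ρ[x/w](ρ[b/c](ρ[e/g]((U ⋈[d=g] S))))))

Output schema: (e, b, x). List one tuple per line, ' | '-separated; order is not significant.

Per-node cardinality:
  T → 4
  σ[b>=7](T) → 2
  U → 3
  S → 6
  (U ⋈[d=g] S) → 0
  ρ[e/g]((U ⋈[d=g] S)) → 0
  ρ[b/c](ρ[e/g]((U ⋈[d=g] S))) → 0
  ρ[x/w](ρ[b/c](ρ[e/g]((U ⋈[d=g] S)))) → 0
  π[e,b,x](ρ[x/w](ρ[b/c](ρ[e/g]((U ⋈[d=g] S))))) → 0
  (σ[b>=7](T) − π[e,b,x](ρ[x/w](ρ[b/c](ρ[e/g]((U ⋈[d=g] S)))))) → 2

== RESULT ==
e | b | x
7 | 8 | t
8 | 8 | q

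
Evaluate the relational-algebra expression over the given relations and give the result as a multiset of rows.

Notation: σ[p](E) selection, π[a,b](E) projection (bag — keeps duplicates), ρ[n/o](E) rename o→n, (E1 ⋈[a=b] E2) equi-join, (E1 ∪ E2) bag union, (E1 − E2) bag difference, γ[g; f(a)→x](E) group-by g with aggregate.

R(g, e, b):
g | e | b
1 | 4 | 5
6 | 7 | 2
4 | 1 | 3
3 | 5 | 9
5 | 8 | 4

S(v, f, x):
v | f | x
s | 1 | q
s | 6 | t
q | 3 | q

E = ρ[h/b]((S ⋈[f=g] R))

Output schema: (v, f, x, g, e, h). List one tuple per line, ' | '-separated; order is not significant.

Per-node cardinality:
  S → 3
  R → 5
  (S ⋈[f=g] R) → 3
  ρ[h/b]((S ⋈[f=g] R)) → 3

== RESULT ==
v | f | x | g | e | h
q | 3 | q | 3 | 5 | 9
s | 1 | q | 1 | 4 | 5
s | 6 | t | 6 | 7 | 2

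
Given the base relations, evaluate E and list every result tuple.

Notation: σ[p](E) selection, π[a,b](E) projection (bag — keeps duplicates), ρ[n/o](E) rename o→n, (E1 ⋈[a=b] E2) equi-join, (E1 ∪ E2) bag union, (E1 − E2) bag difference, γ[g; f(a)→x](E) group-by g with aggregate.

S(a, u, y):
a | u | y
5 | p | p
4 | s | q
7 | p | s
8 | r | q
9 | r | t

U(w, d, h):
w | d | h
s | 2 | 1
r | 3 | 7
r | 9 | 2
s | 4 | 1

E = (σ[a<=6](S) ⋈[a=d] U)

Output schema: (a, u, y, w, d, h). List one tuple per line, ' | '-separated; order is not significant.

Subexpression sizes:
  S → 5
  σ[a<=6](S) → 2
  U → 4
  (σ[a<=6](S) ⋈[a=d] U) → 1

== RESULT ==
a | u | y | w | d | h
4 | s | q | s | 4 | 1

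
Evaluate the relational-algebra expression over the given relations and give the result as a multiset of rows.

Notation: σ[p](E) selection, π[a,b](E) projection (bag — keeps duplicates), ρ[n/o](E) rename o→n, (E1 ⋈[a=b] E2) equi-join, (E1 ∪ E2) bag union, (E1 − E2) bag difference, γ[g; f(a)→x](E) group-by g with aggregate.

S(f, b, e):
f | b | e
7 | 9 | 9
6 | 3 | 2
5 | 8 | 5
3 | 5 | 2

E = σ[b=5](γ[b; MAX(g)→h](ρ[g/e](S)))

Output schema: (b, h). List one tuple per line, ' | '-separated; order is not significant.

Row counts bottom-up:
  S → 4
  ρ[g/e](S) → 4
  γ[b; MAX(g)→h](ρ[g/e](S)) → 4
  σ[b=5](γ[b; MAX(g)→h](ρ[g/e](S))) → 1

== RESULT ==
b | h
5 | 2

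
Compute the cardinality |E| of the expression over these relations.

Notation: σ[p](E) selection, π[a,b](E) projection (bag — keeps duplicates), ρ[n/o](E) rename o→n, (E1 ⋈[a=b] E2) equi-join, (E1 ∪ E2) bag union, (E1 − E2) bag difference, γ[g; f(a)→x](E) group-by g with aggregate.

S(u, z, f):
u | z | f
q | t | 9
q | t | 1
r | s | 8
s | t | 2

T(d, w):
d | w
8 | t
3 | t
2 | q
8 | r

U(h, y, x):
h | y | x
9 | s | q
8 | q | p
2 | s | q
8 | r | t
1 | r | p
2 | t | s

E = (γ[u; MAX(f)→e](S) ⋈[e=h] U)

Row counts bottom-up:
  S → 4
  γ[u; MAX(f)→e](S) → 3
  U → 6
  (γ[u; MAX(f)→e](S) ⋈[e=h] U) → 5

|E| = 5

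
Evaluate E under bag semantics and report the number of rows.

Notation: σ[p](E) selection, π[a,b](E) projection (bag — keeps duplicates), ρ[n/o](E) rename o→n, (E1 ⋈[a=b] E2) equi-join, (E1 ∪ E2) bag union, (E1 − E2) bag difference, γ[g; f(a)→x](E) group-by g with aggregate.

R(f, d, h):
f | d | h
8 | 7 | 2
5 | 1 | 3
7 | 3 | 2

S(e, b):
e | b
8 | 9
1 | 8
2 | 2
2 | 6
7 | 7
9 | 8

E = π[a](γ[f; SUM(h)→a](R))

Stepwise |·|:
  R → 3
  γ[f; SUM(h)→a](R) → 3
  π[a](γ[f; SUM(h)→a](R)) → 3

|E| = 3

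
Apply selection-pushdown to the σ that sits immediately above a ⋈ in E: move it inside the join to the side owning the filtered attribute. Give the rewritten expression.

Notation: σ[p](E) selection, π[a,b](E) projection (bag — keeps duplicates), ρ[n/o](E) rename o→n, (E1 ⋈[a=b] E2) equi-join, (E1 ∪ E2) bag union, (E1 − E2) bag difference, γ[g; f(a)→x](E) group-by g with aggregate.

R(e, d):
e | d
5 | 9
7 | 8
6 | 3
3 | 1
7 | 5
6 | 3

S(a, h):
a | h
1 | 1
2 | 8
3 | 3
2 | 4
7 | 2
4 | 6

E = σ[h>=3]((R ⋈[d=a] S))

σ filters on h, owned by the right side.
E' = (R ⋈[d=a] σ[h>=3](S))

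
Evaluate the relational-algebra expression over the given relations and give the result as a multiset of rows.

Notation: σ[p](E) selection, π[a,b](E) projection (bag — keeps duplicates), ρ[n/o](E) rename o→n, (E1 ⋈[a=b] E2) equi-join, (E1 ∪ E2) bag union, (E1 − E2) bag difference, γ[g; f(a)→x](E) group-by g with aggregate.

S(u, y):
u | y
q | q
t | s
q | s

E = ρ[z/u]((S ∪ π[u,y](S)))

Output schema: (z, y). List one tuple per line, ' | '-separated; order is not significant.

Subexpression sizes:
  S → 3
  S → 3
  π[u,y](S) → 3
  (S ∪ π[u,y](S)) → 6
  ρ[z/u]((S ∪ π[u,y](S))) → 6

== RESULT ==
z | y
q | q
q | q
q | s
q | s
t | s
t | s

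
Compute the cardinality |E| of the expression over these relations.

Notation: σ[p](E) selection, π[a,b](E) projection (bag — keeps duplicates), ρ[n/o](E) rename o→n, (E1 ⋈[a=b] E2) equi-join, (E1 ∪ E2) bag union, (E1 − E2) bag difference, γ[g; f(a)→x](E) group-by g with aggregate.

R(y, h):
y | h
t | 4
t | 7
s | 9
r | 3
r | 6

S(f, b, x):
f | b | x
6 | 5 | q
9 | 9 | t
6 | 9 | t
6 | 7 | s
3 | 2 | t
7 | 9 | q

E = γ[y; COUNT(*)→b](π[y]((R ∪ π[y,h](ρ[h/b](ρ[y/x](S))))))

Subexpression sizes:
  R → 5
  S → 6
  ρ[y/x](S) → 6
  ρ[h/b](ρ[y/x](S)) → 6
  π[y,h](ρ[h/b](ρ[y/x](S))) → 6
  (R ∪ π[y,h](ρ[h/b](ρ[y/x](S)))) → 11
  π[y]((R ∪ π[y,h](ρ[h/b](ρ[y/x](S))))) → 11
  γ[y; COUNT(*)→b](π[y]((R ∪ π[y,h](ρ[h/b](ρ[y/x](S)))))) → 4

|E| = 4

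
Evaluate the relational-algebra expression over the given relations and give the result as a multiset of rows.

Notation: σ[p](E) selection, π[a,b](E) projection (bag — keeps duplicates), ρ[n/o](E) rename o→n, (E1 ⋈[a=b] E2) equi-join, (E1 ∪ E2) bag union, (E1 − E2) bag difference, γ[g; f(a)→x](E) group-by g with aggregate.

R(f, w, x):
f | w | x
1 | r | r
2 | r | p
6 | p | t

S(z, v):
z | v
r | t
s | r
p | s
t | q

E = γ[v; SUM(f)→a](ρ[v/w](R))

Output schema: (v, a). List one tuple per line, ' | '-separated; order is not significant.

Subexpression sizes:
  R → 3
  ρ[v/w](R) → 3
  γ[v; SUM(f)→a](ρ[v/w](R)) → 2

== RESULT ==
v | a
p | 6
r | 3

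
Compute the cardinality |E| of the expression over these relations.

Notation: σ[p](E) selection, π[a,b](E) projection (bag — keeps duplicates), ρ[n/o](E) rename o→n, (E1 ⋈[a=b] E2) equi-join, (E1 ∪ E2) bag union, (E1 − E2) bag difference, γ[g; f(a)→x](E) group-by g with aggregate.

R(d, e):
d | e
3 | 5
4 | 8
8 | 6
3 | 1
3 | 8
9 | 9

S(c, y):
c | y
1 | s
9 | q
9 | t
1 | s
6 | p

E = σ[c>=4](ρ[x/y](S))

Stepwise |·|:
  S → 5
  ρ[x/y](S) → 5
  σ[c>=4](ρ[x/y](S)) → 3

|E| = 3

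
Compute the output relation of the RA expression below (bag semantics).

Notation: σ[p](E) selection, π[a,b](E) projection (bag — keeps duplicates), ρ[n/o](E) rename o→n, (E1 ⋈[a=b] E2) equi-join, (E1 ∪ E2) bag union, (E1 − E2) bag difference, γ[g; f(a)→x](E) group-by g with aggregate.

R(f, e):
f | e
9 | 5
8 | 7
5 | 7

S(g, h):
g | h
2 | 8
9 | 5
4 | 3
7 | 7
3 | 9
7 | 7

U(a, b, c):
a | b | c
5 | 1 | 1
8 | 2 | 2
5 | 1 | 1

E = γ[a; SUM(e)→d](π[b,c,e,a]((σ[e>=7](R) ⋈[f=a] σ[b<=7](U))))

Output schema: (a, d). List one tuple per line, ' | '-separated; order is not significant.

Subexpression sizes:
  R → 3
  σ[e>=7](R) → 2
  U → 3
  σ[b<=7](U) → 3
  (σ[e>=7](R) ⋈[f=a] σ[b<=7](U)) → 3
  π[b,c,e,a]((σ[e>=7](R) ⋈[f=a] σ[b<=7](U))) → 3
  γ[a; SUM(e)→d](π[b,c,e,a]((σ[e>=7](R) ⋈[f=a] σ[b<=7](U)))) → 2

== RESULT ==
a | d
5 | 14
8 | 7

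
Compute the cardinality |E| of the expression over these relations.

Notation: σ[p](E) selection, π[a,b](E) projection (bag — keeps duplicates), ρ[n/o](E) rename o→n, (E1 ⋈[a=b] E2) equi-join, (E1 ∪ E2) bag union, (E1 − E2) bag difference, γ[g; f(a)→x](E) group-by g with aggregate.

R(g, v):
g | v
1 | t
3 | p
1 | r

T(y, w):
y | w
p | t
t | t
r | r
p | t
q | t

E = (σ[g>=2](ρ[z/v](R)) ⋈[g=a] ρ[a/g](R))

Row counts bottom-up:
  R → 3
  ρ[z/v](R) → 3
  σ[g>=2](ρ[z/v](R)) → 1
  R → 3
  ρ[a/g](R) → 3
  (σ[g>=2](ρ[z/v](R)) ⋈[g=a] ρ[a/g](R)) → 1

|E| = 1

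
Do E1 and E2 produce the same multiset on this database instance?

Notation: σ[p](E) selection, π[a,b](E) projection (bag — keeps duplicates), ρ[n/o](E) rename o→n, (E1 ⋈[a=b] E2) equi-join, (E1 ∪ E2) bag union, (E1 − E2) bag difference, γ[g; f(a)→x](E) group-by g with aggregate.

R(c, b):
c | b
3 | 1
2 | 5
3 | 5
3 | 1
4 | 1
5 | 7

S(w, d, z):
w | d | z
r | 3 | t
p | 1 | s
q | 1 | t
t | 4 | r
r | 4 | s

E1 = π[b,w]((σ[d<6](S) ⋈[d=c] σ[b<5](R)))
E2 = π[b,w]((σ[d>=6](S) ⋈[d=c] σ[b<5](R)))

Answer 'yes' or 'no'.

E1 per-node cardinality:
  S → 5
  σ[d<6](S) → 5
  R → 6
  σ[b<5](R) → 3
  (σ[d<6](S) ⋈[d=c] σ[b<5](R)) → 4
  π[b,w]((σ[d<6](S) ⋈[d=c] σ[b<5](R))) → 4
E2 per-node cardinality:
  S → 5
  σ[d>=6](S) → 0
  R → 6
  σ[b<5](R) → 3
  (σ[d>=6](S) ⋈[d=c] σ[b<5](R)) → 0
  π[b,w]((σ[d>=6](S) ⋈[d=c] σ[b<5](R))) → 0

E1 result:
b | w
1 | r
1 | r
1 | r
1 | t
E2 result:
b | w
(0 rows)
Witness: (1, 'r') appears 3× in E1 but 0× in E2.

no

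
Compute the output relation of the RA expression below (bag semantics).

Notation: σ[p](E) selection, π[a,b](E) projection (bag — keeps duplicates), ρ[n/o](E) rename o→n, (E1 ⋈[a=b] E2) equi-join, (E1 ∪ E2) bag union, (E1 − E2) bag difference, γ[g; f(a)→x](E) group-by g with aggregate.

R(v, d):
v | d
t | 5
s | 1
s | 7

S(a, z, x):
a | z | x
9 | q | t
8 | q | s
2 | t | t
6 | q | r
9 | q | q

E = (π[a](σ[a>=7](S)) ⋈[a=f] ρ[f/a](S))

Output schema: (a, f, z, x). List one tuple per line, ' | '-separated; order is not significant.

Stepwise |·|:
  S → 5
  σ[a>=7](S) → 3
  π[a](σ[a>=7](S)) → 3
  S → 5
  ρ[f/a](S) → 5
  (π[a](σ[a>=7](S)) ⋈[a=f] ρ[f/a](S)) → 5

== RESULT ==
a | f | z | x
8 | 8 | q | s
9 | 9 | q | q
9 | 9 | q | q
9 | 9 | q | t
9 | 9 | q | t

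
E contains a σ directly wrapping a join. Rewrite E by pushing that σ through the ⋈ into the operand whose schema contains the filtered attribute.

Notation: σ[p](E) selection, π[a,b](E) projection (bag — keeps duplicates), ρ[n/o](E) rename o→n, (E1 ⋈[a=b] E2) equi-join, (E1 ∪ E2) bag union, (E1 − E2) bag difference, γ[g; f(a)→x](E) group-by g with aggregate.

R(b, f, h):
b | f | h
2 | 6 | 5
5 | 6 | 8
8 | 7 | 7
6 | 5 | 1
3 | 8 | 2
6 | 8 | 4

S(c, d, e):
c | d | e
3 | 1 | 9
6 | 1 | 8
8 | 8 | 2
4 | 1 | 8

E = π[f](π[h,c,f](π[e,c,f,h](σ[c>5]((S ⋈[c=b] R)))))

σ filters on c, owned by the left side.
E' = π[f](π[h,c,f](π[e,c,f,h]((σ[c>5](S) ⋈[c=b] R))))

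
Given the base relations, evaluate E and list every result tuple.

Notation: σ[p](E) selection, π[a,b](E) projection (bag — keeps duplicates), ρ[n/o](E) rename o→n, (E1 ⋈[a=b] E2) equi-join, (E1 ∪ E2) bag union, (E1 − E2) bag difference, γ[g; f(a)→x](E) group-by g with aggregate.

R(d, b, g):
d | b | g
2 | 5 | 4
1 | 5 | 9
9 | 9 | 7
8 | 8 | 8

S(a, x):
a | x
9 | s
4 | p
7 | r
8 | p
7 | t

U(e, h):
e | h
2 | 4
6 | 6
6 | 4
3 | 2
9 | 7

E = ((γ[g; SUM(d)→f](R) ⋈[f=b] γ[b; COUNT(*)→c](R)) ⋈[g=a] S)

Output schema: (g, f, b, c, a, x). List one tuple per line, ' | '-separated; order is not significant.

Subexpression sizes:
  R → 4
  γ[g; SUM(d)→f](R) → 4
  R → 4
  γ[b; COUNT(*)→c](R) → 3
  (γ[g; SUM(d)→f](R) ⋈[f=b] γ[b; COUNT(*)→c](R)) → 2
  S → 5
  ((γ[g; SUM(d)→f](R) ⋈[f=b] γ[b; COUNT(*)→c](R)) ⋈[g=a] S) → 3

== RESULT ==
g | f | b | c | a | x
7 | 9 | 9 | 1 | 7 | r
7 | 9 | 9 | 1 | 7 | t
8 | 8 | 8 | 1 | 8 | p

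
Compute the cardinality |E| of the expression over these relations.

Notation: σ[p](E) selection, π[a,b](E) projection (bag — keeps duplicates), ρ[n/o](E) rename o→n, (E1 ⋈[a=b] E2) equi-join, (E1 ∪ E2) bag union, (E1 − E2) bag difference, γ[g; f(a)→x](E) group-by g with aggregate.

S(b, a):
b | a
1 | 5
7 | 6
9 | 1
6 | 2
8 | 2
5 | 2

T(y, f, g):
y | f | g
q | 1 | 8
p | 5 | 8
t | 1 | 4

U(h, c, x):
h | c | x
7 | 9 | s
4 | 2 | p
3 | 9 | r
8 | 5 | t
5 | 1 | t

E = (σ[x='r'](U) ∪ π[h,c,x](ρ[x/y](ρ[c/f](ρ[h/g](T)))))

Per-node cardinality:
  U → 5
  σ[x='r'](U) → 1
  T → 3
  ρ[h/g](T) → 3
  ρ[c/f](ρ[h/g](T)) → 3
  ρ[x/y](ρ[c/f](ρ[h/g](T))) → 3
  π[h,c,x](ρ[x/y](ρ[c/f](ρ[h/g](T)))) → 3
  (σ[x='r'](U) ∪ π[h,c,x](ρ[x/y](ρ[c/f](ρ[h/g](T))))) → 4

|E| = 4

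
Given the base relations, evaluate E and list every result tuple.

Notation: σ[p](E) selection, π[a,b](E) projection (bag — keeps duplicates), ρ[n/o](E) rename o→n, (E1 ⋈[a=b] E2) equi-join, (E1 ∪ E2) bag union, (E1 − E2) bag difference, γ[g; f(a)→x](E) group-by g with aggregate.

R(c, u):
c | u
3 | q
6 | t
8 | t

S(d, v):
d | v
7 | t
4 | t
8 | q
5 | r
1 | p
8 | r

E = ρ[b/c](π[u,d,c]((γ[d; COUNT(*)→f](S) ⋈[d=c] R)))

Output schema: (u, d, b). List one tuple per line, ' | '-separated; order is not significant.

Per-node cardinality:
  S → 6
  γ[d; COUNT(*)→f](S) → 5
  R → 3
  (γ[d; COUNT(*)→f](S) ⋈[d=c] R) → 1
  π[u,d,c]((γ[d; COUNT(*)→f](S) ⋈[d=c] R)) → 1
  ρ[b/c](π[u,d,c]((γ[d; COUNT(*)→f](S) ⋈[d=c] R))) → 1

== RESULT ==
u | d | b
t | 8 | 8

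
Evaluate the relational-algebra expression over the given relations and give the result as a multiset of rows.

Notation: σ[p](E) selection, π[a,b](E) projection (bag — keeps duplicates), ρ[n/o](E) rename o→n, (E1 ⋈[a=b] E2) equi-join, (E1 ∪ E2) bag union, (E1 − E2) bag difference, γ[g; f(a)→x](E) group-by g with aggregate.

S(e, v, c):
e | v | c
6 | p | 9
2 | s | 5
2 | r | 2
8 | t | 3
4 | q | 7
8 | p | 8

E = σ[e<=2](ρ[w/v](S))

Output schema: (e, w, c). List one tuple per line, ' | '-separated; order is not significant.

Row counts bottom-up:
  S → 6
  ρ[w/v](S) → 6
  σ[e<=2](ρ[w/v](S)) → 2

== RESULT ==
e | w | c
2 | r | 2
2 | s | 5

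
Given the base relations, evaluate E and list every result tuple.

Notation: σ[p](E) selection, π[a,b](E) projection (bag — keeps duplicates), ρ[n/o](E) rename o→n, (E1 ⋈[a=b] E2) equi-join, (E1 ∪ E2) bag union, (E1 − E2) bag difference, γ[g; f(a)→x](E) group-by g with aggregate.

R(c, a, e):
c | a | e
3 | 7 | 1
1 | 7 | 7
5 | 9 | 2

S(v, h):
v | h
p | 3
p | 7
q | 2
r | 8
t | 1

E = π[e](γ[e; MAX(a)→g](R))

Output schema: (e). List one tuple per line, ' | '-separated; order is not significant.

Stepwise |·|:
  R → 3
  γ[e; MAX(a)→g](R) → 3
  π[e](γ[e; MAX(a)→g](R)) → 3

== RESULT ==
e
1
2
7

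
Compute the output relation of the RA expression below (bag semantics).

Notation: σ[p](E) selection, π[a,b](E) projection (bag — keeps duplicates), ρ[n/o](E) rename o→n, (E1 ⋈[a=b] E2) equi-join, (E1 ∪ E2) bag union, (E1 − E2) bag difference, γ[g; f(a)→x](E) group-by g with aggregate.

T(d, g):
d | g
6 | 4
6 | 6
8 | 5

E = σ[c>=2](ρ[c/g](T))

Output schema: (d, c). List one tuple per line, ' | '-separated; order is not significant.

Row counts bottom-up:
  T → 3
  ρ[c/g](T) → 3
  σ[c>=2](ρ[c/g](T)) → 3

== RESULT ==
d | c
6 | 4
6 | 6
8 | 5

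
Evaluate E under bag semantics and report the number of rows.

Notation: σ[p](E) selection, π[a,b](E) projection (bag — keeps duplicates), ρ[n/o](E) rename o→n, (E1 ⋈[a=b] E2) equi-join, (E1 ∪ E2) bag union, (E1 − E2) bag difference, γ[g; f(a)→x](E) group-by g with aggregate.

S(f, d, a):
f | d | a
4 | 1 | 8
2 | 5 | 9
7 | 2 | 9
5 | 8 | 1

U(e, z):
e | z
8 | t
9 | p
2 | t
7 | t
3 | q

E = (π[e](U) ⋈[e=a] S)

Per-node cardinality:
  U → 5
  π[e](U) → 5
  S → 4
  (π[e](U) ⋈[e=a] S) → 3

|E| = 3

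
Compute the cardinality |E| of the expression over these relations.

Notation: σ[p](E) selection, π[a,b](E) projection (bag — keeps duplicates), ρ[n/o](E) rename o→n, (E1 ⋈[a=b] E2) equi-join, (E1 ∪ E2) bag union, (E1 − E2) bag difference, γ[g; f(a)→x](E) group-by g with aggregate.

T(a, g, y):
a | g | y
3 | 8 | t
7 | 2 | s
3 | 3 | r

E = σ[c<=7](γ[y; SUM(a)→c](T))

Subexpression sizes:
  T → 3
  γ[y; SUM(a)→c](T) → 3
  σ[c<=7](γ[y; SUM(a)→c](T)) → 3

|E| = 3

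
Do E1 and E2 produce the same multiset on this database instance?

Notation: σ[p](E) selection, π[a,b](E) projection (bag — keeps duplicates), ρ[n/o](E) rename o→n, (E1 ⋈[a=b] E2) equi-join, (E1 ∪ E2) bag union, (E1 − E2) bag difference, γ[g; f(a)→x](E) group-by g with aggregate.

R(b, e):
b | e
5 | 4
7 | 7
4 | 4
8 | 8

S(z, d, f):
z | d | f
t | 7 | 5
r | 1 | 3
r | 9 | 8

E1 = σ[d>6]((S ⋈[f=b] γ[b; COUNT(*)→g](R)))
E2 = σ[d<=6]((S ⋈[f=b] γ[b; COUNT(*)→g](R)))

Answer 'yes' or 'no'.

E1 row counts bottom-up:
  S → 3
  R → 4
  γ[b; COUNT(*)→g](R) → 4
  (S ⋈[f=b] γ[b; COUNT(*)→g](R)) → 2
  σ[d>6]((S ⋈[f=b] γ[b; COUNT(*)→g](R))) → 2
E2 row counts bottom-up:
  S → 3
  R → 4
  γ[b; COUNT(*)→g](R) → 4
  (S ⋈[f=b] γ[b; COUNT(*)→g](R)) → 2
  σ[d<=6]((S ⋈[f=b] γ[b; COUNT(*)→g](R))) → 0

E1 result:
z | d | f | b | g
r | 9 | 8 | 8 | 1
t | 7 | 5 | 5 | 1
E2 result:
z | d | f | b | g
(0 rows)
Witness: ('r', 9, 8, 8, 1) appears 1× in E1 but 0× in E2.

no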